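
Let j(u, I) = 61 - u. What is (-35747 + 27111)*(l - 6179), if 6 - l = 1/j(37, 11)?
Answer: 319862327/6 ≈ 5.3310e+7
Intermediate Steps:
l = 143/24 (l = 6 - 1/(61 - 1*37) = 6 - 1/(61 - 37) = 6 - 1/24 = 143/24 ≈ 5.9583)
(-35747 + 27111)*(l - 6179) = (-35747 + 27111)*(143/24 - 6179) = -8636*(-148153/24) = 319862327/6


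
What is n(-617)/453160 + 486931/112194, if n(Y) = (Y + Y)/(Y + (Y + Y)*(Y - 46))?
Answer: 73092847155653/16841357194500 ≈ 4.3401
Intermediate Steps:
n(Y) = 2*Y/(Y + 2*Y*(-46 + Y)) (n(Y) = (2*Y)/(Y + (2*Y)*(-46 + Y)) = (2*Y)/(Y + 2*Y*(-46 + Y)) = 2*Y/(Y + 2*Y*(-46 + Y)))
n(-617)/453160 + 486931/112194 = (2/(-91 + 2*(-617)))/453160 + 486931/112194 = (2/(-91 - 1234))*(1/453160) + 486931*(1/112194) = (2/(-1325))*(1/453160) + 486931/112194 = (2*(-1/1325))*(1/453160) + 486931/112194 = -2/1325*1/453160 + 486931/112194 = -1/300218500 + 486931/112194 = 73092847155653/16841357194500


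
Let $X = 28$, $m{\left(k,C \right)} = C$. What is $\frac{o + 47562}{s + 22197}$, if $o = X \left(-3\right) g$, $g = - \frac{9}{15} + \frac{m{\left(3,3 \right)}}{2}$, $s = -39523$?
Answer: $- \frac{118716}{43315} \approx -2.7408$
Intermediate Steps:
$g = \frac{9}{10}$ ($g = - \frac{9}{15} + \frac{3}{2} = \left(-9\right) \frac{1}{15} + 3 \cdot \frac{1}{2} = - \frac{3}{5} + \frac{3}{2} = \frac{9}{10} \approx 0.9$)
$o = - \frac{378}{5}$ ($o = 28 \left(-3\right) \frac{9}{10} = \left(-84\right) \frac{9}{10} = - \frac{378}{5} \approx -75.6$)
$\frac{o + 47562}{s + 22197} = \frac{- \frac{378}{5} + 47562}{-39523 + 22197} = \frac{237432}{5 \left(-17326\right)} = \frac{237432}{5} \left(- \frac{1}{17326}\right) = - \frac{118716}{43315}$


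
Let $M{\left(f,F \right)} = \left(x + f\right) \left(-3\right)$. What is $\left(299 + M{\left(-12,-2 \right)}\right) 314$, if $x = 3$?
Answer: $102364$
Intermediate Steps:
$M{\left(f,F \right)} = -9 - 3 f$ ($M{\left(f,F \right)} = \left(3 + f\right) \left(-3\right) = -9 - 3 f$)
$\left(299 + M{\left(-12,-2 \right)}\right) 314 = \left(299 - -27\right) 314 = \left(299 + \left(-9 + 36\right)\right) 314 = \left(299 + 27\right) 314 = 326 \cdot 314 = 102364$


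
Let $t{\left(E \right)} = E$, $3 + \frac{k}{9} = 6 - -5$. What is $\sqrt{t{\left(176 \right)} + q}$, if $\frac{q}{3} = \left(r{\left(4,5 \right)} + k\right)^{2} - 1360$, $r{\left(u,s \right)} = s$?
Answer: $\sqrt{13883} \approx 117.83$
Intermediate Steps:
$k = 72$ ($k = -27 + 9 \left(6 - -5\right) = -27 + 9 \left(6 + 5\right) = -27 + 9 \cdot 11 = -27 + 99 = 72$)
$q = 13707$ ($q = 3 \left(\left(5 + 72\right)^{2} - 1360\right) = 3 \left(77^{2} - 1360\right) = 3 \left(5929 - 1360\right) = 3 \cdot 4569 = 13707$)
$\sqrt{t{\left(176 \right)} + q} = \sqrt{176 + 13707} = \sqrt{13883}$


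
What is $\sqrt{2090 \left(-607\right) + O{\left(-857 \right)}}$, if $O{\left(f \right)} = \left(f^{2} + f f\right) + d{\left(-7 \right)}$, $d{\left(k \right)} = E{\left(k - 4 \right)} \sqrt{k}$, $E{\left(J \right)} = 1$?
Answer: $\sqrt{200268 + i \sqrt{7}} \approx 447.51 + 0.003 i$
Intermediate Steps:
$d{\left(k \right)} = \sqrt{k}$ ($d{\left(k \right)} = 1 \sqrt{k} = \sqrt{k}$)
$O{\left(f \right)} = 2 f^{2} + i \sqrt{7}$ ($O{\left(f \right)} = \left(f^{2} + f f\right) + \sqrt{-7} = \left(f^{2} + f^{2}\right) + i \sqrt{7} = 2 f^{2} + i \sqrt{7}$)
$\sqrt{2090 \left(-607\right) + O{\left(-857 \right)}} = \sqrt{2090 \left(-607\right) + \left(2 \left(-857\right)^{2} + i \sqrt{7}\right)} = \sqrt{-1268630 + \left(2 \cdot 734449 + i \sqrt{7}\right)} = \sqrt{-1268630 + \left(1468898 + i \sqrt{7}\right)} = \sqrt{200268 + i \sqrt{7}}$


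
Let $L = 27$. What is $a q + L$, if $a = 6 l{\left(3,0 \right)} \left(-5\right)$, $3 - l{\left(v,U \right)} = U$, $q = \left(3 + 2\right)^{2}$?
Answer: $-2223$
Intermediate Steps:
$q = 25$ ($q = 5^{2} = 25$)
$l{\left(v,U \right)} = 3 - U$
$a = -90$ ($a = 6 \left(3 - 0\right) \left(-5\right) = 6 \left(3 + 0\right) \left(-5\right) = 6 \cdot 3 \left(-5\right) = 18 \left(-5\right) = -90$)
$a q + L = \left(-90\right) 25 + 27 = -2250 + 27 = -2223$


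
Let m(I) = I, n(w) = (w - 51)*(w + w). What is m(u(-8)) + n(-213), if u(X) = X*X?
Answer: 112528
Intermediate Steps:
n(w) = 2*w*(-51 + w) (n(w) = (-51 + w)*(2*w) = 2*w*(-51 + w))
u(X) = X²
m(u(-8)) + n(-213) = (-8)² + 2*(-213)*(-51 - 213) = 64 + 2*(-213)*(-264) = 64 + 112464 = 112528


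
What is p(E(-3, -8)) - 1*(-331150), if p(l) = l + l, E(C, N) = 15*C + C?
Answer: 331054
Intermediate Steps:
E(C, N) = 16*C
p(l) = 2*l
p(E(-3, -8)) - 1*(-331150) = 2*(16*(-3)) - 1*(-331150) = 2*(-48) + 331150 = -96 + 331150 = 331054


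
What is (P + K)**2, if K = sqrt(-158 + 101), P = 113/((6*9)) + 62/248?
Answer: -600839/11664 + 253*I*sqrt(57)/54 ≈ -51.512 + 35.372*I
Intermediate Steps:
P = 253/108 (P = 113/54 + 62*(1/248) = 113*(1/54) + 1/4 = 113/54 + 1/4 = 253/108 ≈ 2.3426)
K = I*sqrt(57) (K = sqrt(-57) = I*sqrt(57) ≈ 7.5498*I)
(P + K)**2 = (253/108 + I*sqrt(57))**2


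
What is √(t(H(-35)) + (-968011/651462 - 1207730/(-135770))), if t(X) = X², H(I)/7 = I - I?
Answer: √579662299568298484146/8844899574 ≈ 2.7220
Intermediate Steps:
H(I) = 0 (H(I) = 7*(I - I) = 7*0 = 0)
√(t(H(-35)) + (-968011/651462 - 1207730/(-135770))) = √(0² + (-968011/651462 - 1207730/(-135770))) = √(0 + (-968011*1/651462 - 1207730*(-1/135770))) = √(0 + (-968011/651462 + 120773/13577)) = √(0 + 65536334779/8844899574) = √(65536334779/8844899574) = √579662299568298484146/8844899574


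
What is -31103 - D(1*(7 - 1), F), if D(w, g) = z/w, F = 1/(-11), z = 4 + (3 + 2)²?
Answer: -186647/6 ≈ -31108.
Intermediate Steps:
z = 29 (z = 4 + 5² = 4 + 25 = 29)
F = -1/11 ≈ -0.090909
D(w, g) = 29/w
-31103 - D(1*(7 - 1), F) = -31103 - 29/(1*(7 - 1)) = -31103 - 29/(1*6) = -31103 - 29/6 = -186647/6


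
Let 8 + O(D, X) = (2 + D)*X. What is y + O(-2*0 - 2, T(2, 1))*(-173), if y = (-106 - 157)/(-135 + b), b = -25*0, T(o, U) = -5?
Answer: 187103/135 ≈ 1385.9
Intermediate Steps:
O(D, X) = -8 + X*(2 + D) (O(D, X) = -8 + (2 + D)*X = -8 + X*(2 + D))
b = 0
y = 263/135 (y = (-106 - 157)/(-135 + 0) = -263/(-135) = -263*(-1/135) = 263/135 ≈ 1.9481)
y + O(-2*0 - 2, T(2, 1))*(-173) = 263/135 + (-8 + 2*(-5) + (-2*0 - 2)*(-5))*(-173) = 263/135 + (-8 - 10 + (0 - 2)*(-5))*(-173) = 263/135 + (-8 - 10 - 2*(-5))*(-173) = 263/135 + (-8 - 10 + 10)*(-173) = 263/135 - 8*(-173) = 263/135 + 1384 = 187103/135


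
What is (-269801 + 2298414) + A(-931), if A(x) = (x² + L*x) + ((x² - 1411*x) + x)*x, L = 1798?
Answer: -2027866065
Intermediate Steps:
A(x) = x² + 1798*x + x*(x² - 1410*x) (A(x) = (x² + 1798*x) + ((x² - 1411*x) + x)*x = (x² + 1798*x) + (x² - 1410*x)*x = (x² + 1798*x) + x*(x² - 1410*x) = x² + 1798*x + x*(x² - 1410*x))
(-269801 + 2298414) + A(-931) = (-269801 + 2298414) - 931*(1798 + (-931)² - 1409*(-931)) = 2028613 - 931*(1798 + 866761 + 1311779) = 2028613 - 931*2180338 = 2028613 - 2029894678 = -2027866065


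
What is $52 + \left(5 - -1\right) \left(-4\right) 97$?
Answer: $-2276$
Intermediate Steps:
$52 + \left(5 - -1\right) \left(-4\right) 97 = 52 + \left(5 + 1\right) \left(-4\right) 97 = 52 + 6 \left(-4\right) 97 = 52 - 2328 = -2276$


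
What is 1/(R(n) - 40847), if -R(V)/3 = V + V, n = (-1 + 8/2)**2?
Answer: -1/40901 ≈ -2.4449e-5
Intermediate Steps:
n = 9 (n = (-1 + 8*(1/2))**2 = (-1 + 4)**2 = 3**2 = 9)
R(V) = -6*V (R(V) = -3*(V + V) = -6*V)
1/(R(n) - 40847) = 1/(-6*9 - 40847) = 1/(-54 - 40847) = 1/(-40901) = -1/40901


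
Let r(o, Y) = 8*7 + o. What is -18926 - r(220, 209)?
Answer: -19202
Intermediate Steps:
r(o, Y) = 56 + o
-18926 - r(220, 209) = -18926 - (56 + 220) = -18926 - 1*276 = -18926 - 276 = -19202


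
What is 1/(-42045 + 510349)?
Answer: 1/468304 ≈ 2.1354e-6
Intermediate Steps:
1/(-42045 + 510349) = 1/468304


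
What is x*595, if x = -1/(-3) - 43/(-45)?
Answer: 6902/9 ≈ 766.89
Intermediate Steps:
x = 58/45 (x = -1*(-1/3) - 43*(-1/45) = 1/3 + 43/45 = 58/45 ≈ 1.2889)
x*595 = (58/45)*595 = 6902/9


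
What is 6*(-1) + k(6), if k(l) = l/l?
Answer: -5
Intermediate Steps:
k(l) = 1
6*(-1) + k(6) = 6*(-1) + 1 = -6 + 1 = -5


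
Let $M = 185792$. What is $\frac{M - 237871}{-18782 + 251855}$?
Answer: $- \frac{2741}{12267} \approx -0.22344$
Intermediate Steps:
$\frac{M - 237871}{-18782 + 251855} = \frac{185792 - 237871}{-18782 + 251855} = - \frac{52079}{233073} = \left(-52079\right) \frac{1}{233073} = - \frac{2741}{12267}$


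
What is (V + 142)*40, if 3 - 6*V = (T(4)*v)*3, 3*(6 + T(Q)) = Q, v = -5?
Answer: 15700/3 ≈ 5233.3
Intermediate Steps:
T(Q) = -6 + Q/3
V = -67/6 (V = ½ - (-6 + (⅓)*4)*(-5)*3/6 = ½ - (-6 + 4/3)*(-5)*3/6 = ½ - (-14/3*(-5))*3/6 = ½ - 35*3/9 = ½ - ⅙*70 = ½ - 35/3 = -67/6 ≈ -11.167)
(V + 142)*40 = (-67/6 + 142)*40 = (785/6)*40 = 15700/3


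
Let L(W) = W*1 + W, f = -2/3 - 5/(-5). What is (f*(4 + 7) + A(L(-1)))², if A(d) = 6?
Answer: 841/9 ≈ 93.444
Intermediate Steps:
f = ⅓ (f = -2*⅓ - 5*(-⅕) = -⅔ + 1 = ⅓ ≈ 0.33333)
L(W) = 2*W (L(W) = W + W = 2*W)
(f*(4 + 7) + A(L(-1)))² = ((4 + 7)/3 + 6)² = ((⅓)*11 + 6)² = (11/3 + 6)² = (29/3)² = 841/9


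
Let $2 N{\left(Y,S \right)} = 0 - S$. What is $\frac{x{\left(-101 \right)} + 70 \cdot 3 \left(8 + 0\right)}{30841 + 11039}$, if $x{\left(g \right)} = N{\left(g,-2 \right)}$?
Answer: $\frac{1681}{41880} \approx 0.040138$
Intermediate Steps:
$N{\left(Y,S \right)} = - \frac{S}{2}$ ($N{\left(Y,S \right)} = \frac{0 - S}{2} = \frac{\left(-1\right) S}{2} = - \frac{S}{2}$)
$x{\left(g \right)} = 1$ ($x{\left(g \right)} = \left(- \frac{1}{2}\right) \left(-2\right) = 1$)
$\frac{x{\left(-101 \right)} + 70 \cdot 3 \left(8 + 0\right)}{30841 + 11039} = \frac{1 + 70 \cdot 3 \left(8 + 0\right)}{30841 + 11039} = \frac{1 + 70 \cdot 3 \cdot 8}{41880} = \left(1 + 70 \cdot 24\right) \frac{1}{41880} = \left(1 + 1680\right) \frac{1}{41880} = 1681 \cdot \frac{1}{41880} = \frac{1681}{41880}$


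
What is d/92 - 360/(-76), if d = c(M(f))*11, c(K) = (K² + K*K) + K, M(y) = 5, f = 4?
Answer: 19775/1748 ≈ 11.313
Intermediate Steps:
c(K) = K + 2*K² (c(K) = (K² + K²) + K = 2*K² + K = K + 2*K²)
d = 605 (d = (5*(1 + 2*5))*11 = (5*(1 + 10))*11 = (5*11)*11 = 55*11 = 605)
d/92 - 360/(-76) = 605/92 - 360/(-76) = 605*(1/92) - 360*(-1/76) = 605/92 + 90/19 = 19775/1748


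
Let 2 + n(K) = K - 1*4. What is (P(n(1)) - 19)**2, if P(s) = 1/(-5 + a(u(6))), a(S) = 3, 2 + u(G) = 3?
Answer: 1521/4 ≈ 380.25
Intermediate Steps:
u(G) = 1 (u(G) = -2 + 3 = 1)
n(K) = -6 + K (n(K) = -2 + (K - 1*4) = -2 + (K - 4) = -2 + (-4 + K) = -6 + K)
P(s) = -1/2 (P(s) = 1/(-5 + 3) = 1/(-2) = -1/2)
(P(n(1)) - 19)**2 = (-1/2 - 19)**2 = (-39/2)**2 = 1521/4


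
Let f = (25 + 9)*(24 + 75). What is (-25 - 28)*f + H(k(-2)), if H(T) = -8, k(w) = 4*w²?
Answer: -178406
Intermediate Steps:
f = 3366 (f = 34*99 = 3366)
(-25 - 28)*f + H(k(-2)) = (-25 - 28)*3366 - 8 = -53*3366 - 8 = -178398 - 8 = -178406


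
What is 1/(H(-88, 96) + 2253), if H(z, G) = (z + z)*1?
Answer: 1/2077 ≈ 0.00048146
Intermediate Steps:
H(z, G) = 2*z (H(z, G) = (2*z)*1 = 2*z)
1/(H(-88, 96) + 2253) = 1/(2*(-88) + 2253) = 1/(-176 + 2253) = 1/2077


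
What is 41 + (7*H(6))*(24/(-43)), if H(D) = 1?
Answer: 1595/43 ≈ 37.093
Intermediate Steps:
41 + (7*H(6))*(24/(-43)) = 41 + (7*1)*(24/(-43)) = 41 + 7*(24*(-1/43)) = 41 + 7*(-24/43) = 41 - 168/43 = 1595/43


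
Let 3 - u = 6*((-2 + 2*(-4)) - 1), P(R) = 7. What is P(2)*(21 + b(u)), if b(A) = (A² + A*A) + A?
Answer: 67284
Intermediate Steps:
u = 69 (u = 3 - 6*((-2 + 2*(-4)) - 1) = 3 - 6*((-2 - 8) - 1) = 3 - 6*(-10 - 1) = 3 - 6*(-11) = 3 - 1*(-66) = 3 + 66 = 69)
b(A) = A + 2*A² (b(A) = (A² + A²) + A = 2*A² + A = A + 2*A²)
P(2)*(21 + b(u)) = 7*(21 + 69*(1 + 2*69)) = 7*(21 + 69*(1 + 138)) = 7*(21 + 69*139) = 7*(21 + 9591) = 7*9612 = 67284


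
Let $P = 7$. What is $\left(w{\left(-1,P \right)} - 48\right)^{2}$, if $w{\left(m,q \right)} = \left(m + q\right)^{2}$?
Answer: $144$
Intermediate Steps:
$\left(w{\left(-1,P \right)} - 48\right)^{2} = \left(\left(-1 + 7\right)^{2} - 48\right)^{2} = \left(6^{2} - 48\right)^{2} = \left(36 - 48\right)^{2} = \left(-12\right)^{2} = 144$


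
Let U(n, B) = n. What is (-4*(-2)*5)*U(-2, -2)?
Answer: -80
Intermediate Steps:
(-4*(-2)*5)*U(-2, -2) = (-4*(-2)*5)*(-2) = (8*5)*(-2) = 40*(-2) = -80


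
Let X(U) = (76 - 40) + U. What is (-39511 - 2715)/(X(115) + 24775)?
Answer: -21113/12463 ≈ -1.6941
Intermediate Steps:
X(U) = 36 + U
(-39511 - 2715)/(X(115) + 24775) = (-39511 - 2715)/((36 + 115) + 24775) = -42226/(151 + 24775) = -42226/24926 = -42226*1/24926 = -21113/12463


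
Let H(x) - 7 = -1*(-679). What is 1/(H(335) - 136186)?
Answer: -1/135500 ≈ -7.3801e-6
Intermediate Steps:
H(x) = 686 (H(x) = 7 - 1*(-679) = 7 + 679 = 686)
1/(H(335) - 136186) = 1/(686 - 136186) = 1/(-135500) = -1/135500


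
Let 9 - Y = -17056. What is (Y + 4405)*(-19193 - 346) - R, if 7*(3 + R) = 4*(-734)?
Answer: -2936513353/7 ≈ -4.1950e+8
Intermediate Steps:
R = -2957/7 (R = -3 + (4*(-734))/7 = -3 + (⅐)*(-2936) = -3 - 2936/7 = -2957/7 ≈ -422.43)
Y = 17065 (Y = 9 - 1*(-17056) = 9 + 17056 = 17065)
(Y + 4405)*(-19193 - 346) - R = (17065 + 4405)*(-19193 - 346) - 1*(-2957/7) = 21470*(-19539) + 2957/7 = -419502330 + 2957/7 = -2936513353/7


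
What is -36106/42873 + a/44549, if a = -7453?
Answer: -1928018663/1909949277 ≈ -1.0095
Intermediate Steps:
-36106/42873 + a/44549 = -36106/42873 - 7453/44549 = -1928018663/1909949277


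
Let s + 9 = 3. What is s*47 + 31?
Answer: -251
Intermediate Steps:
s = -6 (s = -9 + 3 = -6)
s*47 + 31 = -6*47 + 31 = -282 + 31 = -251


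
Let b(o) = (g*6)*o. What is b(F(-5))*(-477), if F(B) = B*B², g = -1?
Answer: -357750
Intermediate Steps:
F(B) = B³
b(o) = -6*o (b(o) = (-1*6)*o = -6*o)
b(F(-5))*(-477) = -6*(-5)³*(-477) = -6*(-125)*(-477) = 750*(-477) = -357750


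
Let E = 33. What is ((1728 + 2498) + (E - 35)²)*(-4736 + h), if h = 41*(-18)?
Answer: -23155020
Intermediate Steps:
h = -738
((1728 + 2498) + (E - 35)²)*(-4736 + h) = ((1728 + 2498) + (33 - 35)²)*(-4736 - 738) = (4226 + (-2)²)*(-5474) = (4226 + 4)*(-5474) = 4230*(-5474) = -23155020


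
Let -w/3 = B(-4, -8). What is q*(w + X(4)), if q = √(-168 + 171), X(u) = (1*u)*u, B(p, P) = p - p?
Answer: 16*√3 ≈ 27.713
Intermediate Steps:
B(p, P) = 0
X(u) = u² (X(u) = u*u = u²)
w = 0 (w = -3*0 = 0)
q = √3 ≈ 1.7320
q*(w + X(4)) = √3*(0 + 4²) = √3*(0 + 16) = √3*16 = 16*√3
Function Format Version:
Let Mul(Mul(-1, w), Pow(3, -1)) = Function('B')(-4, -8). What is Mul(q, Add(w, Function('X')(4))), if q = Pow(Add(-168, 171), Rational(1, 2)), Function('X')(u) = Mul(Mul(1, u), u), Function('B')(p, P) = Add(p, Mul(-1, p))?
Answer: Mul(16, Pow(3, Rational(1, 2))) ≈ 27.713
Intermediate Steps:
Function('B')(p, P) = 0
Function('X')(u) = Pow(u, 2) (Function('X')(u) = Mul(u, u) = Pow(u, 2))
w = 0 (w = Mul(-3, 0) = 0)
q = Pow(3, Rational(1, 2)) ≈ 1.7320
Mul(q, Add(w, Function('X')(4))) = Mul(Pow(3, Rational(1, 2)), Add(0, Pow(4, 2))) = Mul(Pow(3, Rational(1, 2)), Add(0, 16)) = Mul(Pow(3, Rational(1, 2)), 16) = Mul(16, Pow(3, Rational(1, 2)))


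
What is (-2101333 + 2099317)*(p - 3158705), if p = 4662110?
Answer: -3030864480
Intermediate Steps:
(-2101333 + 2099317)*(p - 3158705) = (-2101333 + 2099317)*(4662110 - 3158705) = -2016*1503405 = -3030864480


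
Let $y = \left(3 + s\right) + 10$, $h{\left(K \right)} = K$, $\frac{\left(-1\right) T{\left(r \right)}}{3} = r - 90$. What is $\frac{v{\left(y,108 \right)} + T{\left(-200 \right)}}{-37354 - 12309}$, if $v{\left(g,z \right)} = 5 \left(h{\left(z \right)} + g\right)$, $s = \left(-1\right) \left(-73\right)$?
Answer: $- \frac{1840}{49663} \approx -0.03705$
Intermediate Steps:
$T{\left(r \right)} = 270 - 3 r$ ($T{\left(r \right)} = - 3 \left(r - 90\right) = - 3 \left(-90 + r\right) = 270 - 3 r$)
$s = 73$
$y = 86$ ($y = \left(3 + 73\right) + 10 = 76 + 10 = 86$)
$v{\left(g,z \right)} = 5 g + 5 z$ ($v{\left(g,z \right)} = 5 \left(z + g\right) = 5 \left(g + z\right) = 5 g + 5 z$)
$\frac{v{\left(y,108 \right)} + T{\left(-200 \right)}}{-37354 - 12309} = \frac{\left(5 \cdot 86 + 5 \cdot 108\right) + \left(270 - -600\right)}{-37354 - 12309} = \frac{\left(430 + 540\right) + \left(270 + 600\right)}{-49663} = \left(970 + 870\right) \left(- \frac{1}{49663}\right) = 1840 \left(- \frac{1}{49663}\right) = - \frac{1840}{49663}$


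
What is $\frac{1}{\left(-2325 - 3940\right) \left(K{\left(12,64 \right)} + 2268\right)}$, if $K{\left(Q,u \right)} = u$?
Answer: $- \frac{1}{14609980} \approx -6.8446 \cdot 10^{-8}$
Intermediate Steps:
$\frac{1}{\left(-2325 - 3940\right) \left(K{\left(12,64 \right)} + 2268\right)} = \frac{1}{\left(-2325 - 3940\right) \left(64 + 2268\right)} = \frac{1}{\left(-6265\right) 2332} = \frac{1}{-14609980} = - \frac{1}{14609980}$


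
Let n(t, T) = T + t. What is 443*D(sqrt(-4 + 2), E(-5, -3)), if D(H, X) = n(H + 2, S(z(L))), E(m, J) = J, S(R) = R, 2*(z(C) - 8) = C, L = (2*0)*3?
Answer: 4430 + 443*I*sqrt(2) ≈ 4430.0 + 626.5*I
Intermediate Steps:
L = 0 (L = 0*3 = 0)
z(C) = 8 + C/2
D(H, X) = 10 + H (D(H, X) = (8 + (1/2)*0) + (H + 2) = (8 + 0) + (2 + H) = 8 + (2 + H) = 10 + H)
443*D(sqrt(-4 + 2), E(-5, -3)) = 443*(10 + sqrt(-4 + 2)) = 443*(10 + sqrt(-2)) = 443*(10 + I*sqrt(2)) = 4430 + 443*I*sqrt(2)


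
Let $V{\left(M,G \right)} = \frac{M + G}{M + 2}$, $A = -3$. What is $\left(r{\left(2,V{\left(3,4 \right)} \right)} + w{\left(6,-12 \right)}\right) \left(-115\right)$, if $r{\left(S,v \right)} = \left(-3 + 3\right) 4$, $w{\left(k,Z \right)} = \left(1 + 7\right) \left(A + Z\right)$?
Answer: $13800$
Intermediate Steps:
$V{\left(M,G \right)} = \frac{G + M}{2 + M}$
$w{\left(k,Z \right)} = -24 + 8 Z$ ($w{\left(k,Z \right)} = \left(1 + 7\right) \left(-3 + Z\right) = 8 \left(-3 + Z\right) = -24 + 8 Z$)
$r{\left(S,v \right)} = 0$ ($r{\left(S,v \right)} = 0 \cdot 4 = 0$)
$\left(r{\left(2,V{\left(3,4 \right)} \right)} + w{\left(6,-12 \right)}\right) \left(-115\right) = \left(0 + \left(-24 + 8 \left(-12\right)\right)\right) \left(-115\right) = \left(0 - 120\right) \left(-115\right) = \left(-120\right) \left(-115\right) = 13800$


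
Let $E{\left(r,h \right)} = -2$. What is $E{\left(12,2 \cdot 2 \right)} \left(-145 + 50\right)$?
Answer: $190$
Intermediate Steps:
$E{\left(12,2 \cdot 2 \right)} \left(-145 + 50\right) = - 2 \left(-145 + 50\right) = \left(-2\right) \left(-95\right) = 190$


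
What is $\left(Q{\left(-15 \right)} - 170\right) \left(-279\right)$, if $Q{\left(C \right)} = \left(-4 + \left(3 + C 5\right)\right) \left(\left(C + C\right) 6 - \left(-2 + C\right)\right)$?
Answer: $-3408822$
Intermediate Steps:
$Q{\left(C \right)} = \left(-1 + 5 C\right) \left(2 + 11 C\right)$ ($Q{\left(C \right)} = \left(-4 + \left(3 + 5 C\right)\right) \left(2 C 6 - \left(-2 + C\right)\right) = \left(-1 + 5 C\right) \left(12 C - \left(-2 + C\right)\right) = \left(-1 + 5 C\right) \left(2 + 11 C\right)$)
$\left(Q{\left(-15 \right)} - 170\right) \left(-279\right) = \left(\left(-2 - -15 + 55 \left(-15\right)^{2}\right) - 170\right) \left(-279\right) = \left(\left(-2 + 15 + 55 \cdot 225\right) - 170\right) \left(-279\right) = \left(\left(-2 + 15 + 12375\right) - 170\right) \left(-279\right) = \left(12388 - 170\right) \left(-279\right) = 12218 \left(-279\right) = -3408822$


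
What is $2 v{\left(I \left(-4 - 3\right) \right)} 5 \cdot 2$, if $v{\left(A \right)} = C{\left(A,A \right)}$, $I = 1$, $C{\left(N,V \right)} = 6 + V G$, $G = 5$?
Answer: $-580$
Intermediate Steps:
$C{\left(N,V \right)} = 6 + 5 V$ ($C{\left(N,V \right)} = 6 + V 5 = 6 + 5 V$)
$v{\left(A \right)} = 6 + 5 A$
$2 v{\left(I \left(-4 - 3\right) \right)} 5 \cdot 2 = 2 \left(6 + 5 \cdot 1 \left(-4 - 3\right)\right) 5 \cdot 2 = 2 \left(6 + 5 \cdot 1 \left(-7\right)\right) 10 = 2 \left(6 + 5 \left(-7\right)\right) 10 = 2 \left(6 - 35\right) 10 = 2 \left(-29\right) 10 = \left(-58\right) 10 = -580$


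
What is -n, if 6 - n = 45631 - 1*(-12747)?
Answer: 58372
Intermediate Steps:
n = -58372 (n = 6 - (45631 - 1*(-12747)) = 6 - (45631 + 12747) = 6 - 1*58378 = 6 - 58378 = -58372)
-n = -1*(-58372) = 58372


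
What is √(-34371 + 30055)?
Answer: 2*I*√1079 ≈ 65.696*I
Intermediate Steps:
√(-34371 + 30055) = √(-4316) = 2*I*√1079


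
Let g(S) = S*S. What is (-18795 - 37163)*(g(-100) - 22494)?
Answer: 699139252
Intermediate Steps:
g(S) = S²
(-18795 - 37163)*(g(-100) - 22494) = (-18795 - 37163)*((-100)² - 22494) = -55958*(10000 - 22494) = -55958*(-12494) = 699139252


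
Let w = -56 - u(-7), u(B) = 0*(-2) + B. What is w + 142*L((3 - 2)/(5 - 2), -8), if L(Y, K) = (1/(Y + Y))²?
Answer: 541/2 ≈ 270.50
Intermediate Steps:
u(B) = B (u(B) = 0 + B = B)
w = -49 (w = -56 - 1*(-7) = -56 + 7 = -49)
L(Y, K) = 1/(4*Y²) (L(Y, K) = (1/(2*Y))² = 1/(4*Y²))
w + 142*L((3 - 2)/(5 - 2), -8) = -49 + 142*(1/(4*((3 - 2)/(5 - 2))²)) = -49 + 142*(1/(4*(1/3)²)) = -49 + 142*(1/(4*(1*(⅓))²)) = -49 + 142*(1/(4*3⁻²)) = -49 + 142*((¼)*9) = -49 + 142*(9/4) = -49 + 639/2 = 541/2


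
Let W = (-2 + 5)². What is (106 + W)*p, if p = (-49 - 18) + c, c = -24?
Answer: -10465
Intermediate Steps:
p = -91 (p = (-49 - 18) - 24 = -67 - 24 = -91)
W = 9 (W = 3² = 9)
(106 + W)*p = (106 + 9)*(-91) = 115*(-91) = -10465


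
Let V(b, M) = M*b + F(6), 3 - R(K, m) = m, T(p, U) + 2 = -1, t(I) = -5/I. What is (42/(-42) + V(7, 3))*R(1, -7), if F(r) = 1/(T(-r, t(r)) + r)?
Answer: 610/3 ≈ 203.33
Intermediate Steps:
T(p, U) = -3 (T(p, U) = -2 - 1 = -3)
F(r) = 1/(-3 + r)
R(K, m) = 3 - m
V(b, M) = ⅓ + M*b (V(b, M) = M*b + 1/(-3 + 6) = M*b + 1/3 = M*b + ⅓ = ⅓ + M*b)
(42/(-42) + V(7, 3))*R(1, -7) = (42/(-42) + (⅓ + 3*7))*(3 - 1*(-7)) = (42*(-1/42) + (⅓ + 21))*(3 + 7) = (-1 + 64/3)*10 = (61/3)*10 = 610/3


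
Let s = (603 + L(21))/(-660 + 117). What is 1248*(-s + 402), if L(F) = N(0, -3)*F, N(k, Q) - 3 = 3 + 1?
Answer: 91118976/181 ≈ 5.0342e+5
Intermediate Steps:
N(k, Q) = 7 (N(k, Q) = 3 + (3 + 1) = 3 + 4 = 7)
L(F) = 7*F
s = -250/181 (s = (603 + 7*21)/(-660 + 117) = (603 + 147)/(-543) = 750*(-1/543) = -250/181 ≈ -1.3812)
1248*(-s + 402) = 1248*(-1*(-250/181) + 402) = 1248*(250/181 + 402) = 1248*(73012/181) = 91118976/181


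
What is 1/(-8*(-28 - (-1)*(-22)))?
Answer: 1/400 ≈ 0.0025000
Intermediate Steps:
1/(-8*(-28 - (-1)*(-22))) = 1/(-8*(-28 - 1*22)) = 1/(-8*(-28 - 22)) = 1/(-8*(-50)) = 1/400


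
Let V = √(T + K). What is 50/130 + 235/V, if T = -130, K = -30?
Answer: 5/13 - 47*I*√10/8 ≈ 0.38462 - 18.578*I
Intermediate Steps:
V = 4*I*√10 (V = √(-130 - 30) = √(-160) = 4*I*√10 ≈ 12.649*I)
50/130 + 235/V = 50/130 + 235/((4*I*√10)) = 50*(1/130) + 235*(-I*√10/40) = 5/13 - 47*I*√10/8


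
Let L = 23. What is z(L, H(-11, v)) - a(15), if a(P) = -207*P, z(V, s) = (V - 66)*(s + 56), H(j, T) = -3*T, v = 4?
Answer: 1213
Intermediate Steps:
z(V, s) = (-66 + V)*(56 + s)
z(L, H(-11, v)) - a(15) = (-3696 - (-198)*4 + 56*23 + 23*(-3*4)) - (-207)*15 = (-3696 - 66*(-12) + 1288 + 23*(-12)) - 1*(-3105) = (-3696 + 792 + 1288 - 276) + 3105 = -1892 + 3105 = 1213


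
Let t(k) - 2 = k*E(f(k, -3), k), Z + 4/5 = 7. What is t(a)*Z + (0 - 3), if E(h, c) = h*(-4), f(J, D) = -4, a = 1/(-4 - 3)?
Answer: -167/35 ≈ -4.7714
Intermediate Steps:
a = -⅐ (a = 1/(-7) = -⅐ ≈ -0.14286)
Z = 31/5 (Z = -⅘ + 7 = 31/5 ≈ 6.2000)
E(h, c) = -4*h
t(k) = 2 + 16*k (t(k) = 2 + k*(-4*(-4)) = 2 + k*16 = 2 + 16*k)
t(a)*Z + (0 - 3) = (2 + 16*(-⅐))*(31/5) + (0 - 3) = (2 - 16/7)*(31/5) - 3 = -2/7*31/5 - 3 = -62/35 - 3 = -167/35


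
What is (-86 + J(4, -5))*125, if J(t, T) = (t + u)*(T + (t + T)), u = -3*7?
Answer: 2000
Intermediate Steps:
u = -21
J(t, T) = (-21 + t)*(t + 2*T) (J(t, T) = (t - 21)*(T + (t + T)) = (-21 + t)*(T + (T + t)) = (-21 + t)*(t + 2*T))
(-86 + J(4, -5))*125 = (-86 + (4**2 - 42*(-5) - 21*4 + 2*(-5)*4))*125 = (-86 + (16 + 210 - 84 - 40))*125 = (-86 + 102)*125 = 16*125 = 2000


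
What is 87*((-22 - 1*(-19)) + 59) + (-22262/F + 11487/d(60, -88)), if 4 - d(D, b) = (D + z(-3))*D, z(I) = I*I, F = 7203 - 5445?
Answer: 17656235479/3635544 ≈ 4856.6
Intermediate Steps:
F = 1758
z(I) = I**2
d(D, b) = 4 - D*(9 + D) (d(D, b) = 4 - (D + (-3)**2)*D = 4 - (D + 9)*D = 4 - (9 + D)*D = 4 - D*(9 + D))
87*((-22 - 1*(-19)) + 59) + (-22262/F + 11487/d(60, -88)) = 87*((-22 - 1*(-19)) + 59) + (-22262/1758 + 11487/(4 - 1*60**2 - 9*60)) = 87*((-22 + 19) + 59) + (-22262*1/1758 + 11487/(4 - 1*3600 - 540)) = 87*(-3 + 59) + (-11131/879 + 11487/(4 - 3600 - 540)) = 87*56 + (-11131/879 + 11487/(-4136)) = 4872 + (-11131/879 + 11487*(-1/4136)) = 4872 + (-11131/879 - 11487/4136) = 4872 - 56134889/3635544 = 17656235479/3635544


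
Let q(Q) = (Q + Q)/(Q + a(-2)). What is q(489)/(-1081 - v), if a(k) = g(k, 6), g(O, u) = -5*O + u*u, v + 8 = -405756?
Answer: 978/216505405 ≈ 4.5172e-6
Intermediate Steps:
v = -405764 (v = -8 - 405756 = -405764)
g(O, u) = u² - 5*O (g(O, u) = -5*O + u² = u² - 5*O)
a(k) = 36 - 5*k (a(k) = 6² - 5*k = 36 - 5*k)
q(Q) = 2*Q/(46 + Q) (q(Q) = (Q + Q)/(Q + (36 - 5*(-2))) = (2*Q)/(Q + (36 + 10)) = (2*Q)/(Q + 46) = (2*Q)/(46 + Q) = 2*Q/(46 + Q))
q(489)/(-1081 - v) = (2*489/(46 + 489))/(-1081 - 1*(-405764)) = (2*489/535)/(-1081 + 405764) = (2*489*(1/535))/404683 = (978/535)*(1/404683) = 978/216505405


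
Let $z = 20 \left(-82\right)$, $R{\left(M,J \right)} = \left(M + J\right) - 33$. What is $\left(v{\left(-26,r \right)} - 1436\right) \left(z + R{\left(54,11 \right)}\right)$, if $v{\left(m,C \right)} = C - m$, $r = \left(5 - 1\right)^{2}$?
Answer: $2241552$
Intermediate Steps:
$r = 16$ ($r = 4^{2} = 16$)
$R{\left(M,J \right)} = -33 + J + M$ ($R{\left(M,J \right)} = \left(J + M\right) - 33 = -33 + J + M$)
$z = -1640$
$\left(v{\left(-26,r \right)} - 1436\right) \left(z + R{\left(54,11 \right)}\right) = \left(\left(16 - -26\right) - 1436\right) \left(-1640 + \left(-33 + 11 + 54\right)\right) = \left(\left(16 + 26\right) - 1436\right) \left(-1640 + 32\right) = \left(42 - 1436\right) \left(-1608\right) = \left(-1394\right) \left(-1608\right) = 2241552$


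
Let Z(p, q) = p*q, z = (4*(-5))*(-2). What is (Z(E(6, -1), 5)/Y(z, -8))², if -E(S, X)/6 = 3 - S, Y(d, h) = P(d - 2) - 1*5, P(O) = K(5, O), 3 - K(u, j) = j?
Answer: 81/16 ≈ 5.0625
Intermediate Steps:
K(u, j) = 3 - j
z = 40 (z = -20*(-2) = 40)
P(O) = 3 - O
Y(d, h) = -d (Y(d, h) = (3 - (d - 2)) - 1*5 = (3 - (-2 + d)) - 5 = (3 + (2 - d)) - 5 = (5 - d) - 5 = -d)
E(S, X) = -18 + 6*S (E(S, X) = -6*(3 - S) = -18 + 6*S)
(Z(E(6, -1), 5)/Y(z, -8))² = (((-18 + 6*6)*5)/((-1*40)))² = (((-18 + 36)*5)/(-40))² = ((18*5)*(-1/40))² = (90*(-1/40))² = (-9/4)² = 81/16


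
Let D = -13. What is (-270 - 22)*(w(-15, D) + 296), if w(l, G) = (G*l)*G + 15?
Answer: 649408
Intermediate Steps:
w(l, G) = 15 + l*G² (w(l, G) = l*G² + 15 = 15 + l*G²)
(-270 - 22)*(w(-15, D) + 296) = (-270 - 22)*((15 - 15*(-13)²) + 296) = -292*((15 - 15*169) + 296) = -292*((15 - 2535) + 296) = -292*(-2520 + 296) = -292*(-2224) = 649408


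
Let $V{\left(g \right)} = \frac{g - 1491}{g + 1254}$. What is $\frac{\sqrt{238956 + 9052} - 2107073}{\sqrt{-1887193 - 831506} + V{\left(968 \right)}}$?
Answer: $\frac{2448642175738}{13422989347045} - \frac{2324212 \sqrt{62002}}{13422989347045} - \frac{9874568 i \sqrt{168564775398}}{13422989347045} + \frac{10403217809732 i \sqrt{2718699}}{13422989347045} \approx 0.18238 + 1277.6 i$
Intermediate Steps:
$V{\left(g \right)} = \frac{-1491 + g}{1254 + g}$ ($V{\left(g \right)} = \frac{g - 1491}{1254 + g} = \frac{-1491 + g}{1254 + g}$)
$\frac{\sqrt{238956 + 9052} - 2107073}{\sqrt{-1887193 - 831506} + V{\left(968 \right)}} = \frac{\sqrt{238956 + 9052} - 2107073}{\sqrt{-1887193 - 831506} + \frac{-1491 + 968}{1254 + 968}} = \frac{\sqrt{248008} - 2107073}{\sqrt{-2718699} + \frac{1}{2222} \left(-523\right)} = \frac{2 \sqrt{62002} - 2107073}{i \sqrt{2718699} + \frac{1}{2222} \left(-523\right)} = \frac{-2107073 + 2 \sqrt{62002}}{i \sqrt{2718699} - \frac{523}{2222}} = \frac{-2107073 + 2 \sqrt{62002}}{- \frac{523}{2222} + i \sqrt{2718699}}$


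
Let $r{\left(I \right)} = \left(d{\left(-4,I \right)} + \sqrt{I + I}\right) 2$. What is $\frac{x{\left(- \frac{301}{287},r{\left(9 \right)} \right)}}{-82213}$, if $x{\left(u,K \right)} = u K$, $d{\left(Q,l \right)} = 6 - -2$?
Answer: $\frac{688}{3370733} + \frac{258 \sqrt{2}}{3370733} \approx 0.00031236$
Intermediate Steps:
$d{\left(Q,l \right)} = 8$ ($d{\left(Q,l \right)} = 6 + 2 = 8$)
$r{\left(I \right)} = 16 + 2 \sqrt{2} \sqrt{I}$ ($r{\left(I \right)} = \left(8 + \sqrt{I + I}\right) 2 = \left(8 + \sqrt{2 I}\right) 2 = \left(8 + \sqrt{2} \sqrt{I}\right) 2 = 16 + 2 \sqrt{2} \sqrt{I}$)
$x{\left(u,K \right)} = K u$
$\frac{x{\left(- \frac{301}{287},r{\left(9 \right)} \right)}}{-82213} = \frac{\left(16 + 2 \sqrt{2} \sqrt{9}\right) \left(- \frac{301}{287}\right)}{-82213} = \left(16 + 2 \sqrt{2} \cdot 3\right) \left(\left(-301\right) \frac{1}{287}\right) \left(- \frac{1}{82213}\right) = \left(16 + 6 \sqrt{2}\right) \left(- \frac{43}{41}\right) \left(- \frac{1}{82213}\right) = \left(- \frac{688}{41} - \frac{258 \sqrt{2}}{41}\right) \left(- \frac{1}{82213}\right) = \frac{688}{3370733} + \frac{258 \sqrt{2}}{3370733}$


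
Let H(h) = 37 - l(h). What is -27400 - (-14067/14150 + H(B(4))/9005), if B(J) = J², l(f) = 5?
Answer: -698240465893/25484150 ≈ -27399.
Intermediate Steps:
H(h) = 32 (H(h) = 37 - 1*5 = 37 - 5 = 32)
-27400 - (-14067/14150 + H(B(4))/9005) = -27400 - (-14067/14150 + 32/9005) = -27400 - 1*(-25244107/25484150) = -27400 + 25244107/25484150 = -698240465893/25484150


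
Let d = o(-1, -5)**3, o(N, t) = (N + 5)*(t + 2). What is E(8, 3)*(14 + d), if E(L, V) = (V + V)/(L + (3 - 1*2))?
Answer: -3428/3 ≈ -1142.7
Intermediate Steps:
o(N, t) = (2 + t)*(5 + N) (o(N, t) = (5 + N)*(2 + t) = (2 + t)*(5 + N))
d = -1728 (d = (10 + 2*(-1) + 5*(-5) - 1*(-5))**3 = (10 - 2 - 25 + 5)**3 = (-12)**3 = -1728)
E(L, V) = 2*V/(1 + L) (E(L, V) = (2*V)/(L + (3 - 2)) = (2*V)/(L + 1) = (2*V)/(1 + L) = 2*V/(1 + L))
E(8, 3)*(14 + d) = (2*3/(1 + 8))*(14 - 1728) = (2*3/9)*(-1714) = (2*3*(1/9))*(-1714) = (2/3)*(-1714) = -3428/3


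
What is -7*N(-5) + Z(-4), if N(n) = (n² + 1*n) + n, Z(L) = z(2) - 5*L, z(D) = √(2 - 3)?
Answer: -85 + I ≈ -85.0 + 1.0*I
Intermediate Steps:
z(D) = I (z(D) = √(-1) = I)
Z(L) = I - 5*L
N(n) = n² + 2*n (N(n) = (n² + n) + n = (n + n²) + n = n² + 2*n)
-7*N(-5) + Z(-4) = -(-35)*(2 - 5) + (I - 5*(-4)) = -(-35)*(-3) + (I + 20) = -7*15 + (20 + I) = -105 + (20 + I) = -85 + I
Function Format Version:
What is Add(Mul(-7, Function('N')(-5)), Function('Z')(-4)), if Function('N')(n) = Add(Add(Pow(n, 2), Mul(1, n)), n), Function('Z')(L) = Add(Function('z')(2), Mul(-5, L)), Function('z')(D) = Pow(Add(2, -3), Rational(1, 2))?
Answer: Add(-85, I) ≈ Add(-85.000, Mul(1.0000, I))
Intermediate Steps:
Function('z')(D) = I (Function('z')(D) = Pow(-1, Rational(1, 2)) = I)
Function('Z')(L) = Add(I, Mul(-5, L))
Function('N')(n) = Add(Pow(n, 2), Mul(2, n)) (Function('N')(n) = Add(Add(Pow(n, 2), n), n) = Add(Add(n, Pow(n, 2)), n) = Add(Pow(n, 2), Mul(2, n)))
Add(Mul(-7, Function('N')(-5)), Function('Z')(-4)) = Add(Mul(-7, Mul(-5, Add(2, -5))), Add(I, Mul(-5, -4))) = Add(Mul(-7, Mul(-5, -3)), Add(I, 20)) = Add(Mul(-7, 15), Add(20, I)) = Add(-105, Add(20, I)) = Add(-85, I)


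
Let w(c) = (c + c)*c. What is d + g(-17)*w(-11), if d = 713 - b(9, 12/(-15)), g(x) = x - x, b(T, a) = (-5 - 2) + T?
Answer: 711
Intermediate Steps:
w(c) = 2*c² (w(c) = (2*c)*c = 2*c²)
b(T, a) = -7 + T
g(x) = 0
d = 711 (d = 713 - (-7 + 9) = 713 - 1*2 = 713 - 2 = 711)
d + g(-17)*w(-11) = 711 + 0*(2*(-11)²) = 711 + 0*(2*121) = 711 + 0*242 = 711 + 0 = 711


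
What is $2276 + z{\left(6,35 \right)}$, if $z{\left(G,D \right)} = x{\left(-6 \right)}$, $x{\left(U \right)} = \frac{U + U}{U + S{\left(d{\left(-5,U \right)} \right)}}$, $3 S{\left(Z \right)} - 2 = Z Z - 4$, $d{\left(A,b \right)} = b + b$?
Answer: $\frac{70547}{31} \approx 2275.7$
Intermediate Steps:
$d{\left(A,b \right)} = 2 b$
$S{\left(Z \right)} = - \frac{2}{3} + \frac{Z^{2}}{3}$ ($S{\left(Z \right)} = \frac{2}{3} + \frac{Z Z - 4}{3} = \frac{2}{3} + \frac{Z^{2} - 4}{3} = \frac{2}{3} + \frac{-4 + Z^{2}}{3} = \frac{2}{3} + \left(- \frac{4}{3} + \frac{Z^{2}}{3}\right) = - \frac{2}{3} + \frac{Z^{2}}{3}$)
$x{\left(U \right)} = \frac{2 U}{- \frac{2}{3} + U + \frac{4 U^{2}}{3}}$ ($x{\left(U \right)} = \frac{U + U}{U + \left(- \frac{2}{3} + \frac{\left(2 U\right)^{2}}{3}\right)} = \frac{2 U}{U + \left(- \frac{2}{3} + \frac{4 U^{2}}{3}\right)} = \frac{2 U}{- \frac{2}{3} + U + \frac{4 U^{2}}{3}}$)
$z{\left(G,D \right)} = - \frac{9}{31}$ ($z{\left(G,D \right)} = 6 \left(-6\right) \frac{1}{-2 + 3 \left(-6\right) + 4 \left(-6\right)^{2}} = 6 \left(-6\right) \frac{1}{-2 - 18 + 4 \cdot 36} = 6 \left(-6\right) \frac{1}{-2 - 18 + 144} = 6 \left(-6\right) \frac{1}{124} = - \frac{9}{31}$)
$2276 + z{\left(6,35 \right)} = 2276 - \frac{9}{31} = \frac{70547}{31}$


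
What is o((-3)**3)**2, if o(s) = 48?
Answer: 2304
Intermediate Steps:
o((-3)**3)**2 = 48**2 = 2304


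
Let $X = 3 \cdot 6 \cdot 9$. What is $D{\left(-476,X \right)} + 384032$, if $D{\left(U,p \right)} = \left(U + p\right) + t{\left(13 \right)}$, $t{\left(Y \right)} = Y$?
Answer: $383731$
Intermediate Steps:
$X = 162$ ($X = 18 \cdot 9 = 162$)
$D{\left(U,p \right)} = 13 + U + p$ ($D{\left(U,p \right)} = \left(U + p\right) + 13 = 13 + U + p$)
$D{\left(-476,X \right)} + 384032 = \left(13 - 476 + 162\right) + 384032 = -301 + 384032 = 383731$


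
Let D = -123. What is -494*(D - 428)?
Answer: 272194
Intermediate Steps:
-494*(D - 428) = -494*(-123 - 428) = -494*(-551) = 272194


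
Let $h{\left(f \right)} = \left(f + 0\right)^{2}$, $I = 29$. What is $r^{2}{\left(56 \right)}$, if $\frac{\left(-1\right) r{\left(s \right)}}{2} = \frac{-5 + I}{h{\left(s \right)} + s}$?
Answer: $\frac{4}{17689} \approx 0.00022613$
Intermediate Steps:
$h{\left(f \right)} = f^{2}$
$r{\left(s \right)} = - \frac{48}{s + s^{2}}$ ($r{\left(s \right)} = - 2 \frac{-5 + 29}{s^{2} + s} = - 2 \frac{24}{s + s^{2}} = - \frac{48}{s + s^{2}}$)
$r^{2}{\left(56 \right)} = \left(- \frac{48}{56 \left(1 + 56\right)}\right)^{2} = \left(\left(-48\right) \frac{1}{56} \cdot \frac{1}{57}\right)^{2} = \left(- \frac{2}{133}\right)^{2} = \frac{4}{17689}$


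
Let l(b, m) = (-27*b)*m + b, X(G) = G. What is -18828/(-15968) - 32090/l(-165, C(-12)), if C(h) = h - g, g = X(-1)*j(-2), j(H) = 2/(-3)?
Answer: 78899189/45185448 ≈ 1.7461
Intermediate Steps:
j(H) = -⅔ (j(H) = 2*(-⅓) = -⅔)
g = ⅔ (g = -1*(-⅔) = ⅔ ≈ 0.66667)
C(h) = -⅔ + h (C(h) = h - 1*⅔ = h - ⅔ = -⅔ + h)
l(b, m) = b - 27*b*m (l(b, m) = -27*b*m + b = b - 27*b*m)
-18828/(-15968) - 32090/l(-165, C(-12)) = -18828/(-15968) - 32090*(-1/(165*(1 - 27*(-⅔ - 12)))) = -18828*(-1/15968) - 32090*(-1/(165*(1 - 27*(-38/3)))) = 4707/3992 - 32090*(-1/(165*(1 + 342))) = 4707/3992 - 32090/((-165*343)) = 4707/3992 - 32090/(-56595) = 4707/3992 - 32090*(-1/56595) = 4707/3992 + 6418/11319 = 78899189/45185448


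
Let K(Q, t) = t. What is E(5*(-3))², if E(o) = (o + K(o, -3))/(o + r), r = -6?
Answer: 36/49 ≈ 0.73469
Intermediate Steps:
E(o) = (-3 + o)/(-6 + o) (E(o) = (o - 3)/(o - 6) = (-3 + o)/(-6 + o))
E(5*(-3))² = ((-3 + 5*(-3))/(-6 + 5*(-3)))² = ((-3 - 15)/(-6 - 15))² = (-18/(-21))² = (-1/21*(-18))² = (6/7)² = 36/49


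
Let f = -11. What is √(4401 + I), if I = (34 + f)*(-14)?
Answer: √4079 ≈ 63.867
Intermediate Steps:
I = -322 (I = (34 - 11)*(-14) = 23*(-14) = -322)
√(4401 + I) = √(4401 - 322) = √4079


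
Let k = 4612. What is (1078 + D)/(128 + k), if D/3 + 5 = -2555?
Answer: -3301/2370 ≈ -1.3928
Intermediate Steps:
D = -7680 (D = -15 + 3*(-2555) = -15 - 7665 = -7680)
(1078 + D)/(128 + k) = (1078 - 7680)/(128 + 4612) = -6602/4740 = -6602*1/4740 = -3301/2370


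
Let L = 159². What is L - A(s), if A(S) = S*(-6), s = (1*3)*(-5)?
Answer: 25191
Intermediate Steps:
s = -15 (s = 3*(-5) = -15)
A(S) = -6*S
L = 25281
L - A(s) = 25281 - (-6)*(-15) = 25281 - 1*90 = 25281 - 90 = 25191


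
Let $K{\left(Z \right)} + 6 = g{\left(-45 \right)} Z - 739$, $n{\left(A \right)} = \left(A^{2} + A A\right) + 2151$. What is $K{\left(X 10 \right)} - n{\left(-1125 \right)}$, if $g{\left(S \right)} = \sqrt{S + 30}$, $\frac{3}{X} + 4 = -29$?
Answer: $-2534146 - \frac{10 i \sqrt{15}}{11} \approx -2.5341 \cdot 10^{6} - 3.5209 i$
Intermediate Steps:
$X = - \frac{1}{11}$ ($X = \frac{3}{-4 - 29} = \frac{3}{-33} = 3 \left(- \frac{1}{33}\right) = - \frac{1}{11} \approx -0.090909$)
$g{\left(S \right)} = \sqrt{30 + S}$
$n{\left(A \right)} = 2151 + 2 A^{2}$ ($n{\left(A \right)} = \left(A^{2} + A^{2}\right) + 2151 = 2 A^{2} + 2151 = 2151 + 2 A^{2}$)
$K{\left(Z \right)} = -745 + i Z \sqrt{15}$ ($K{\left(Z \right)} = -6 + \left(\sqrt{30 - 45} Z - 739\right) = -6 + \left(\sqrt{-15} Z - 739\right) = -6 + \left(i \sqrt{15} Z - 739\right) = -6 + \left(i Z \sqrt{15} - 739\right) = -6 + \left(-739 + i Z \sqrt{15}\right) = -745 + i Z \sqrt{15}$)
$K{\left(X 10 \right)} - n{\left(-1125 \right)} = \left(-745 + i \left(\left(- \frac{1}{11}\right) 10\right) \sqrt{15}\right) - \left(2151 + 2 \left(-1125\right)^{2}\right) = \left(-745 + i \left(- \frac{10}{11}\right) \sqrt{15}\right) - \left(2151 + 2 \cdot 1265625\right) = \left(-745 - \frac{10 i \sqrt{15}}{11}\right) - \left(2151 + 2531250\right) = \left(-745 - \frac{10 i \sqrt{15}}{11}\right) - 2533401 = -2534146 - \frac{10 i \sqrt{15}}{11}$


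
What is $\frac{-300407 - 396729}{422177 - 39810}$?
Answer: $- \frac{697136}{382367} \approx -1.8232$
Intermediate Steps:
$\frac{-300407 - 396729}{422177 - 39810} = - \frac{697136}{382367}$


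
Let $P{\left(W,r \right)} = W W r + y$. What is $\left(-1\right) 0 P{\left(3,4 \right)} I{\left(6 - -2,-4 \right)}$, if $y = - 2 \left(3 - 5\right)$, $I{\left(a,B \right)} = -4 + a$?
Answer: $0$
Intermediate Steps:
$y = 4$ ($y = \left(-2\right) \left(-2\right) = 4$)
$P{\left(W,r \right)} = 4 + r W^{2}$ ($P{\left(W,r \right)} = W W r + 4 = W^{2} r + 4 = r W^{2} + 4 = 4 + r W^{2}$)
$\left(-1\right) 0 P{\left(3,4 \right)} I{\left(6 - -2,-4 \right)} = \left(-1\right) 0 \left(4 + 4 \cdot 3^{2}\right) \left(-4 + \left(6 - -2\right)\right) = 0 \left(4 + 4 \cdot 9\right) \left(-4 + \left(6 + 2\right)\right) = 0 \left(4 + 36\right) \left(-4 + 8\right) = 0 \cdot 40 \cdot 4 = 0 \cdot 4 = 0$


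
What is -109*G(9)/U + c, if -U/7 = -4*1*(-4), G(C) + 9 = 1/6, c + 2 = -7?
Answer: -11825/672 ≈ -17.597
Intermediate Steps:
c = -9 (c = -2 - 7 = -9)
G(C) = -53/6 (G(C) = -9 + 1/6 = -9 + ⅙ = -53/6)
U = -112 (U = -7*(-4*1)*(-4) = -(-28)*(-4) = -7*16 = -112)
-109*G(9)/U + c = -(-5777)/(6*(-112)) - 9 = -(-5777)*(-1)/(6*112) - 9 = -109*53/672 - 9 = -5777/672 - 9 = -11825/672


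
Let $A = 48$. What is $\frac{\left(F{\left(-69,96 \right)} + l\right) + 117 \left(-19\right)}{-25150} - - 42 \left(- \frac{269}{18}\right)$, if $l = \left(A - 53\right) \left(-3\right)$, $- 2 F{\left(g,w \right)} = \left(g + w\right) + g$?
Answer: $- \frac{47350889}{75450} \approx -627.58$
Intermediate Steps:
$F{\left(g,w \right)} = - g - \frac{w}{2}$ ($F{\left(g,w \right)} = - \frac{\left(g + w\right) + g}{2} = - \frac{w + 2 g}{2} = - g - \frac{w}{2}$)
$l = 15$ ($l = \left(48 - 53\right) \left(-3\right) = \left(-5\right) \left(-3\right) = 15$)
$\frac{\left(F{\left(-69,96 \right)} + l\right) + 117 \left(-19\right)}{-25150} - - 42 \left(- \frac{269}{18}\right) = \frac{\left(\left(\left(-1\right) \left(-69\right) - 48\right) + 15\right) + 117 \left(-19\right)}{-25150} - - 42 \left(- \frac{269}{18}\right) = \left(\left(\left(69 - 48\right) + 15\right) - 2223\right) \left(- \frac{1}{25150}\right) - - 42 \left(\left(-269\right) \frac{1}{18}\right) = \left(\left(21 + 15\right) - 2223\right) \left(- \frac{1}{25150}\right) - \left(-42\right) \left(- \frac{269}{18}\right) = \left(36 - 2223\right) \left(- \frac{1}{25150}\right) - \frac{1883}{3} = \left(-2187\right) \left(- \frac{1}{25150}\right) - \frac{1883}{3} = \frac{2187}{25150} - \frac{1883}{3} = - \frac{47350889}{75450}$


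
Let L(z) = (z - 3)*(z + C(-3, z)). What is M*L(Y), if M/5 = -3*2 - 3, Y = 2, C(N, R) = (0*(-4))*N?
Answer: 90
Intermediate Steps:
C(N, R) = 0 (C(N, R) = 0*N = 0)
L(z) = z*(-3 + z) (L(z) = (z - 3)*(z + 0) = (-3 + z)*z = z*(-3 + z))
M = -45 (M = 5*(-3*2 - 3) = 5*(-6 - 3) = 5*(-9) = -45)
M*L(Y) = -90*(-3 + 2) = -90*(-1) = -45*(-2) = 90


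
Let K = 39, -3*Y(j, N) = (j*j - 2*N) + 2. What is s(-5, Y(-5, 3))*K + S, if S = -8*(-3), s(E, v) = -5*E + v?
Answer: 726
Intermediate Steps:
Y(j, N) = -⅔ - j²/3 + 2*N/3 (Y(j, N) = -((j*j - 2*N) + 2)/3 = -((j² - 2*N) + 2)/3 = -(2 + j² - 2*N)/3 = -⅔ - j²/3 + 2*N/3)
s(E, v) = v - 5*E
S = 24 (S = -1*(-24) = 24)
s(-5, Y(-5, 3))*K + S = ((-⅔ - ⅓*(-5)² + (⅔)*3) - 5*(-5))*39 + 24 = ((-⅔ - ⅓*25 + 2) + 25)*39 + 24 = ((-⅔ - 25/3 + 2) + 25)*39 + 24 = (-7 + 25)*39 + 24 = 18*39 + 24 = 702 + 24 = 726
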